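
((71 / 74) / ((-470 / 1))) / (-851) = 71 / 29597780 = 0.00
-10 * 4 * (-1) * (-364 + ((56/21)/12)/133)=-17428240/1197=-14559.93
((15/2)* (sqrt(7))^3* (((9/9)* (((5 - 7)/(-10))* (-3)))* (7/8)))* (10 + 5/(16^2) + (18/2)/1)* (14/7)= -2147229* sqrt(7)/2048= -2773.94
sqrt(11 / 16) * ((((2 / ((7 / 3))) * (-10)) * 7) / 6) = -5 * sqrt(11) / 2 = -8.29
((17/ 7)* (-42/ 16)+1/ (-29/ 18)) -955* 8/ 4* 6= -2660343/ 232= -11467.00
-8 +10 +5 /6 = 17 /6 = 2.83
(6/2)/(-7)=-3/7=-0.43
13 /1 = 13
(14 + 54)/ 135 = 68/ 135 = 0.50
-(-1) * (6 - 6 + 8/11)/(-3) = -0.24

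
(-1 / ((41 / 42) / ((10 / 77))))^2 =3600 / 203401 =0.02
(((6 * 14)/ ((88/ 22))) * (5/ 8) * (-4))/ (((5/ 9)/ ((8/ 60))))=-63/ 5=-12.60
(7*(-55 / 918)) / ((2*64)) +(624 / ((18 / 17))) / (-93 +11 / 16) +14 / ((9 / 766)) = 205689974459 / 173553408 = 1185.17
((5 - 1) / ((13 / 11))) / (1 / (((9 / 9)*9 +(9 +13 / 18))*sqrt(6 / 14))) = 7414*sqrt(21) / 819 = 41.48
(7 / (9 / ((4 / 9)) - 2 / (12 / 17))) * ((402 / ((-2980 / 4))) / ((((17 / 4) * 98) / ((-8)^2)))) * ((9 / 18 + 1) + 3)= -2778624 / 18528895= -0.15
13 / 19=0.68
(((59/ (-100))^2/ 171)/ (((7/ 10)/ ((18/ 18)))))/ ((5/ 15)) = 3481/ 399000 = 0.01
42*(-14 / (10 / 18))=-5292 / 5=-1058.40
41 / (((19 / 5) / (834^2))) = 142588980 / 19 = 7504683.16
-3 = -3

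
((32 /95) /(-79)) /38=-16 /142595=-0.00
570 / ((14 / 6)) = 1710 / 7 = 244.29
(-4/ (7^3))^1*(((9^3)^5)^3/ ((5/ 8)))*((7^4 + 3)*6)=-2349007981454874197664047000000000000000000000.00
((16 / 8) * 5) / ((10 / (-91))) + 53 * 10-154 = 285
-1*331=-331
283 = 283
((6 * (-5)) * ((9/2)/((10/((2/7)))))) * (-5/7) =135/49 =2.76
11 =11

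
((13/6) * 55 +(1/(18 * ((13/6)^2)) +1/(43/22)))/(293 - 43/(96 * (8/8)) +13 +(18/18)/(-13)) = 83499664/213109247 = 0.39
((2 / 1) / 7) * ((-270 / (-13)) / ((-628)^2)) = 135 / 8972236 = 0.00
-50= -50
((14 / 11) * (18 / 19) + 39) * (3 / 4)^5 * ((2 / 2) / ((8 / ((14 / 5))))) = 14293503 / 4280320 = 3.34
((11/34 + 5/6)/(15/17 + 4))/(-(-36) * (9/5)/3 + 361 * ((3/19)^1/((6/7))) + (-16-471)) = -590/993261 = -0.00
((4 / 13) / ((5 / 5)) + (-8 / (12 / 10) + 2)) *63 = -274.62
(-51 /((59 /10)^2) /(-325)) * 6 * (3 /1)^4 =99144 /45253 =2.19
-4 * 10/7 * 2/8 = -10/7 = -1.43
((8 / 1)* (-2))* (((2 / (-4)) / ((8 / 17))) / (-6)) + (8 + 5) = 61 / 6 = 10.17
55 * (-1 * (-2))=110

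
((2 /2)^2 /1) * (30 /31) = 30 /31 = 0.97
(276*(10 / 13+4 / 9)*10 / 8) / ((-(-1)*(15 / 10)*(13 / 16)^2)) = 8360960 / 19773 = 422.85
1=1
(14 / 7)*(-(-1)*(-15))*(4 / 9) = -40 / 3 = -13.33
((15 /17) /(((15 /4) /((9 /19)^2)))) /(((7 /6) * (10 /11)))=10692 /214795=0.05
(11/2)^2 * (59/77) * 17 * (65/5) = 143429/28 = 5122.46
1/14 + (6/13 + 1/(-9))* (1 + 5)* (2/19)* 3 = 2543/3458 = 0.74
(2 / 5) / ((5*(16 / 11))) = 11 / 200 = 0.06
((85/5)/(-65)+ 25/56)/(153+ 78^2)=673/22702680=0.00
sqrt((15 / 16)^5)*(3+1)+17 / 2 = 225*sqrt(15) / 256+17 / 2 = 11.90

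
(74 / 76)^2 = 1369 / 1444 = 0.95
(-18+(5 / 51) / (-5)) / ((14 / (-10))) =4595 / 357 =12.87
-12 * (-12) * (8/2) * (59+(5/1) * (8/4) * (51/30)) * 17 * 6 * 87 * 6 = 2330809344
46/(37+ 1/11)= 253/204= 1.24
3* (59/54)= 59/18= 3.28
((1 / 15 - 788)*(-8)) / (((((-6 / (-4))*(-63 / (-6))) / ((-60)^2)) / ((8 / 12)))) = 60513280 / 63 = 960528.25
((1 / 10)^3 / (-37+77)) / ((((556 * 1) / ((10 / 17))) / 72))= 9 / 4726000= 0.00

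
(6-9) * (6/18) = -1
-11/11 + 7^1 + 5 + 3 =14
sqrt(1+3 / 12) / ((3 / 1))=sqrt(5) / 6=0.37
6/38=3/19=0.16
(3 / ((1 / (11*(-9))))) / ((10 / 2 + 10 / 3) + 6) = -20.72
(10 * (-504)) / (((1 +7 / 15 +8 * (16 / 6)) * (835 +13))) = -525 / 2014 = -0.26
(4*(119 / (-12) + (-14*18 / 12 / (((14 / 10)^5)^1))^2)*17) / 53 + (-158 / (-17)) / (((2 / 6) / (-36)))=-15534372301667 / 15582257103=-996.93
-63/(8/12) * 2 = -189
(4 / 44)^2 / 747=1 / 90387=0.00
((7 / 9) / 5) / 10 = 7 / 450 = 0.02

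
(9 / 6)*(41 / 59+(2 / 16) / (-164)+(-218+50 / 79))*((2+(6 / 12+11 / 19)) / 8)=-465076849419 / 3718061056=-125.09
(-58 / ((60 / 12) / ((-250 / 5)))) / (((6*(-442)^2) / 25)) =3625 / 293046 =0.01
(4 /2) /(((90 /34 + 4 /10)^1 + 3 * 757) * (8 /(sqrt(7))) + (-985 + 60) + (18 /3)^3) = 71715350 /2365781416329 + 262879840 * sqrt(7) /2365781416329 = 0.00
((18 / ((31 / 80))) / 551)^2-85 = -24797574085 / 291760561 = -84.99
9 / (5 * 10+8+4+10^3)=1 / 118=0.01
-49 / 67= -0.73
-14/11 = -1.27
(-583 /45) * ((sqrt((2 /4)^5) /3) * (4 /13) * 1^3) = -583 * sqrt(2) /3510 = -0.23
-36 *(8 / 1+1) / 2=-162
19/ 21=0.90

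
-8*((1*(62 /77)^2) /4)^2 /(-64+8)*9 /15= 2770563 /1230356435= 0.00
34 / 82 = 17 / 41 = 0.41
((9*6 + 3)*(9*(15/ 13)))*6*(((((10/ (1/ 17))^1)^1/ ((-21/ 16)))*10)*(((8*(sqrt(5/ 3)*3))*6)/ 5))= -4018636800*sqrt(15)/ 91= -171034213.20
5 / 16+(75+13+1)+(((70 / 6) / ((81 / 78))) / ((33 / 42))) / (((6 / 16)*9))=36008173 / 384912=93.55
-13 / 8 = -1.62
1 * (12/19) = 12/19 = 0.63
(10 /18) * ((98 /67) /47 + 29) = 152365 /9447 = 16.13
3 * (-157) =-471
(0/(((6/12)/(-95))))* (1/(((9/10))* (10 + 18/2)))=0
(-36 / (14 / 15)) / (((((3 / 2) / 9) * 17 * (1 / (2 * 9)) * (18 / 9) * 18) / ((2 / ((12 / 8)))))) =-1080 / 119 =-9.08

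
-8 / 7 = -1.14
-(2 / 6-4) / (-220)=-1 / 60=-0.02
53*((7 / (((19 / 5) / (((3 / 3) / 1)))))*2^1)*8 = 29680 / 19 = 1562.11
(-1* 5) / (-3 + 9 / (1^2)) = -5 / 6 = -0.83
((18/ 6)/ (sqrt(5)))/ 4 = 3*sqrt(5)/ 20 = 0.34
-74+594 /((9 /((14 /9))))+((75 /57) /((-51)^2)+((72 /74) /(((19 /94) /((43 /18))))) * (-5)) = -52714409 /1828503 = -28.83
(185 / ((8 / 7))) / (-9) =-1295 / 72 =-17.99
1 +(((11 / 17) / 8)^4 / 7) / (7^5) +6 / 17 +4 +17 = 899660284164401 / 40247960080384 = 22.35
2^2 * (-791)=-3164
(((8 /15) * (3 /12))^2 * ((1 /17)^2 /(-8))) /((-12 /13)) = 13 /1560600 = 0.00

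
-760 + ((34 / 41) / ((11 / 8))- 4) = -344292 / 451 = -763.40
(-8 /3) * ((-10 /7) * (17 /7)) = 1360 /147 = 9.25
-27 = -27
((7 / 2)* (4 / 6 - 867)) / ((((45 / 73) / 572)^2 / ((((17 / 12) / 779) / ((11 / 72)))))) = -49022824907056 / 1577475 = -31076768.19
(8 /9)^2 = 64 /81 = 0.79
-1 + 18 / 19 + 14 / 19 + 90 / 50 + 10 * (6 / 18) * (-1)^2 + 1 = 1943 / 285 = 6.82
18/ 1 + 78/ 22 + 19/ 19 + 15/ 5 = 281/ 11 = 25.55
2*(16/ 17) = 32/ 17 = 1.88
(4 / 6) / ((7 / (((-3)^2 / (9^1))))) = 2 / 21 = 0.10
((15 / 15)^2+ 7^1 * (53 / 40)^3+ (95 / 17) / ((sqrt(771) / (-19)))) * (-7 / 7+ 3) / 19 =1106139 / 608000 - 190 * sqrt(771) / 13107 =1.42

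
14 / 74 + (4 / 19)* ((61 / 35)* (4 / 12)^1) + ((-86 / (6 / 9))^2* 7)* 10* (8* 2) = 1375758087793 / 73815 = 18637920.31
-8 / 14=-4 / 7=-0.57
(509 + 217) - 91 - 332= 303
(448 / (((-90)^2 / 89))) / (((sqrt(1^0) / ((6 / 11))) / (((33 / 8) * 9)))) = 2492 / 25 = 99.68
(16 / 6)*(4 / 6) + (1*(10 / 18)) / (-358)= 5723 / 3222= 1.78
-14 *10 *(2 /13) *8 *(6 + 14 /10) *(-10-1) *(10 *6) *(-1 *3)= -32820480 /13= -2524652.31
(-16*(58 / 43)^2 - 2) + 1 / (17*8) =-31.10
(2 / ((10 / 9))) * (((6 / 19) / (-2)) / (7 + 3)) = -27 / 950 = -0.03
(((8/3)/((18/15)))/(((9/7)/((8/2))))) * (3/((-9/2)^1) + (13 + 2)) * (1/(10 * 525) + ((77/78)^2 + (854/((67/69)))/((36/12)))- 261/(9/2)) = 23400.10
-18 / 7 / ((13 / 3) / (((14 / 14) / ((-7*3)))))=18 / 637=0.03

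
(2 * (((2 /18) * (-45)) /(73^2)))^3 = -1000 /151334226289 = -0.00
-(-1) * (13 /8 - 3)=-1.38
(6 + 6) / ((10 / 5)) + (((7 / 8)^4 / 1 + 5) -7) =18785 / 4096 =4.59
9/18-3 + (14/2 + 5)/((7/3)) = 37/14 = 2.64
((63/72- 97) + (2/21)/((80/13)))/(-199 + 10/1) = 20183/39690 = 0.51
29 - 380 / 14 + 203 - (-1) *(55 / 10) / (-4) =11395 / 56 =203.48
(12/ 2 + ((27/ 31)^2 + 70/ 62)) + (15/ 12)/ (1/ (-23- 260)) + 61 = -284.86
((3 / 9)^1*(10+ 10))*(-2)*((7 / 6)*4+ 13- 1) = -2000 / 9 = -222.22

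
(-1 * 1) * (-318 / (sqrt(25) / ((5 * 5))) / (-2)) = -795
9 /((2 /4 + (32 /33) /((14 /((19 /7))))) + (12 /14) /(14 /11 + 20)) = 378378 /30619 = 12.36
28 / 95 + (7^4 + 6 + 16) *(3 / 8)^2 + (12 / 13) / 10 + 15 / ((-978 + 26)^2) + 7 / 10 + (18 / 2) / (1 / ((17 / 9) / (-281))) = 10749037972121 / 31451920864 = 341.76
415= 415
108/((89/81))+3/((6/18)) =9549/89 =107.29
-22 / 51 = -0.43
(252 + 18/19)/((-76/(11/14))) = -2.62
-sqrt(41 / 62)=-sqrt(2542) / 62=-0.81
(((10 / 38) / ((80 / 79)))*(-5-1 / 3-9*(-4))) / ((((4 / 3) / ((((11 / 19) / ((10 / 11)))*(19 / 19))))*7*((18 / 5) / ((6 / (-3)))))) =-219857 / 727776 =-0.30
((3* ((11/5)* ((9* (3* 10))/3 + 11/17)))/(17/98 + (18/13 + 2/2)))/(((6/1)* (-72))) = -10797787/19945080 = -0.54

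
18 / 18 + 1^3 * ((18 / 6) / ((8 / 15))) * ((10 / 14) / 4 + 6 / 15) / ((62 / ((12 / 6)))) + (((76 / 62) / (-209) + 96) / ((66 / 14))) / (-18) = -595765 / 22686048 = -0.03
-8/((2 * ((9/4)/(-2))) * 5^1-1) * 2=64/49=1.31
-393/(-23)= 393/23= 17.09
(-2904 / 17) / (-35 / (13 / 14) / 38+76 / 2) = -21736 / 4709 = -4.62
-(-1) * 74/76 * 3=111/38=2.92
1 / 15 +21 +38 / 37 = 12262 / 555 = 22.09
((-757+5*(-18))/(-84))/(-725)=-121/8700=-0.01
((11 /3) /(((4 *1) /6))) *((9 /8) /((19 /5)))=495 /304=1.63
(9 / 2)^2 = 20.25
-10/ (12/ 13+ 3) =-130/ 51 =-2.55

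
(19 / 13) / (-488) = -19 / 6344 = -0.00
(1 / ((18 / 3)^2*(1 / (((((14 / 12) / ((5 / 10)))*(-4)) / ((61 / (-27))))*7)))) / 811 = 49 / 49471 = 0.00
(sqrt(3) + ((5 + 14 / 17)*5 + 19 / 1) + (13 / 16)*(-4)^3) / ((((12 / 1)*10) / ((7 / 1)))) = -77 / 340 + 7*sqrt(3) / 120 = -0.13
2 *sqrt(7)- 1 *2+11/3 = 5/3+2 *sqrt(7) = 6.96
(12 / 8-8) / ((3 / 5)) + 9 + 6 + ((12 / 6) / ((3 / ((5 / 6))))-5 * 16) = -1355 / 18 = -75.28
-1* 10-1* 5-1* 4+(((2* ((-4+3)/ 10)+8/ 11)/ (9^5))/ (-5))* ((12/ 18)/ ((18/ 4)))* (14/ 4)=-8330338081/ 438438825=-19.00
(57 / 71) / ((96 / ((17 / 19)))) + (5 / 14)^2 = 15033 / 111328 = 0.14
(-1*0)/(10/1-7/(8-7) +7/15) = 0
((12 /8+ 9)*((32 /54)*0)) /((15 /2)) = 0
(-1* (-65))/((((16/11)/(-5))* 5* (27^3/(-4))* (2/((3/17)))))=715/892296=0.00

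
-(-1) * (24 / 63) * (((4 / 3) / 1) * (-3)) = -1.52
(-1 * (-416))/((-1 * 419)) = -416/419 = -0.99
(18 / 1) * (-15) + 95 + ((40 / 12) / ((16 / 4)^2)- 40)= -5155 / 24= -214.79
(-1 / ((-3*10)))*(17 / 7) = 17 / 210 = 0.08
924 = 924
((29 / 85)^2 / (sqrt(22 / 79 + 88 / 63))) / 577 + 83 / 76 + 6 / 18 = 2523 * sqrt(4610914) / 34759662850 + 325 / 228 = 1.43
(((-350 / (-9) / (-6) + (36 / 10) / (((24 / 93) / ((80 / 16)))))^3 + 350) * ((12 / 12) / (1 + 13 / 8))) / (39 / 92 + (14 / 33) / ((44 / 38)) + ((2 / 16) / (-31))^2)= 6835347834147273848 / 55915266007377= 122244.75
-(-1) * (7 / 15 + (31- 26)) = 82 / 15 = 5.47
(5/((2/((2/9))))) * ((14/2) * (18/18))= 35/9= 3.89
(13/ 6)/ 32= 13/ 192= 0.07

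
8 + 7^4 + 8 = 2417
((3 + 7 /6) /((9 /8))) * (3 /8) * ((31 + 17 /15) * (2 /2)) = 1205 /27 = 44.63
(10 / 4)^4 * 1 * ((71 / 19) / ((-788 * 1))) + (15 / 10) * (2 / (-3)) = -283927 / 239552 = -1.19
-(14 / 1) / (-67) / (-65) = -14 / 4355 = -0.00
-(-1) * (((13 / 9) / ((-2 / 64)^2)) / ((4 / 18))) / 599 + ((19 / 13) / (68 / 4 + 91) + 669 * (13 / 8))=1847248363 / 1681992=1098.25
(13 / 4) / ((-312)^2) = 1 / 29952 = 0.00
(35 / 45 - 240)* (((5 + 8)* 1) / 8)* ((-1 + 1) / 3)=0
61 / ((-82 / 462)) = -14091 / 41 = -343.68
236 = 236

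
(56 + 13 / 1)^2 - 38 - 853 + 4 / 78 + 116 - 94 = 151790 / 39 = 3892.05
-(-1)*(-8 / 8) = -1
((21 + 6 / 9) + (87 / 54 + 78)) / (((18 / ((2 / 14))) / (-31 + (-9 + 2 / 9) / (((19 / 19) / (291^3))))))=-98580334709 / 567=-173863024.18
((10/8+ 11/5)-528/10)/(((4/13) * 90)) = -4277/2400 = -1.78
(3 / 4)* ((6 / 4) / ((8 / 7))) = 63 / 64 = 0.98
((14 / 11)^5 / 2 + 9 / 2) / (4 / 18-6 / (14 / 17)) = -125198829 / 143335390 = -0.87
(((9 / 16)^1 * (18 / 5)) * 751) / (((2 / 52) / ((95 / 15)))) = 5008419 / 20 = 250420.95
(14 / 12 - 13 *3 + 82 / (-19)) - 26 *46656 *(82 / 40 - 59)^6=-1179473209454002030943429 / 28500000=-41385024893122878.28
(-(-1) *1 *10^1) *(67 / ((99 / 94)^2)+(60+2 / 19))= 1205.08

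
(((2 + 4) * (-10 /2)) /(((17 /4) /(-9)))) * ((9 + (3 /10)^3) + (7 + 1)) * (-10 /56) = -459729 /2380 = -193.16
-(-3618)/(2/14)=25326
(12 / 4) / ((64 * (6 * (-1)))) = -1 / 128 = -0.01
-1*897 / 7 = -897 / 7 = -128.14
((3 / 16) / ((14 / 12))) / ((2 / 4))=9 / 28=0.32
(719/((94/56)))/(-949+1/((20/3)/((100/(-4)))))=-80528/179117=-0.45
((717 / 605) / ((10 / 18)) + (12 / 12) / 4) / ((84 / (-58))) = -836273 / 508200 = -1.65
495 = 495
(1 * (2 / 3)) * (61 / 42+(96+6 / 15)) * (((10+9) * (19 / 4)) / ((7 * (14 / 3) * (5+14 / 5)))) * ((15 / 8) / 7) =37090945 / 5992896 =6.19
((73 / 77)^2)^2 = 0.81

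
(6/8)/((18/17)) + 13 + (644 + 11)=16049/24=668.71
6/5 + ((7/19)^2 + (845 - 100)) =746.34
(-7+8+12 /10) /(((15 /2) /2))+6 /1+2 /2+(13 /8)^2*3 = 15.51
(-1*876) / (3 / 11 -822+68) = 9636 / 8291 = 1.16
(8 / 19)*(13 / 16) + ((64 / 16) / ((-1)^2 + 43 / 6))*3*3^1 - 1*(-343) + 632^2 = 744374999 / 1862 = 399771.75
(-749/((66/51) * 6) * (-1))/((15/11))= 12733/180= 70.74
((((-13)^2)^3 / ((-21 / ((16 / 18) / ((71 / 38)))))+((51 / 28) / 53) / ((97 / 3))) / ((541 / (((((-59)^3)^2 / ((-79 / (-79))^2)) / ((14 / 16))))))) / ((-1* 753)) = 363651441909343754621578 / 28103473333467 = 12939733021.41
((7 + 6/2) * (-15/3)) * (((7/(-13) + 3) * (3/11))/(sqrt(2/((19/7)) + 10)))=-800 * sqrt(969)/2431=-10.24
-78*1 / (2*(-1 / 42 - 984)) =1638 / 41329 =0.04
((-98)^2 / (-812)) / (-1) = 343 / 29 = 11.83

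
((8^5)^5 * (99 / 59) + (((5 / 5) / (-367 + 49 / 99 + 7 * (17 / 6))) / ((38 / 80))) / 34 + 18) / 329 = 252043264315932038306022260538 / 1308091537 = 192680142930954562322.82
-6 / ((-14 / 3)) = 9 / 7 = 1.29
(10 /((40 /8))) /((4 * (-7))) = -1 /14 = -0.07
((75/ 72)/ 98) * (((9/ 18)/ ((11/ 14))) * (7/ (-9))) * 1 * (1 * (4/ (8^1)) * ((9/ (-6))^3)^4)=-492075/ 1441792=-0.34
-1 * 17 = -17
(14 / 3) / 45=14 / 135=0.10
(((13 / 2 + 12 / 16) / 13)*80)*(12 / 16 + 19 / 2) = 5945 / 13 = 457.31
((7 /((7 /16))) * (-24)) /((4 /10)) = -960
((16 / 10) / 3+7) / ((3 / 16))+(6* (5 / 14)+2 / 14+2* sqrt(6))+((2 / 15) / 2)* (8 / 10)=2* sqrt(6)+66964 / 1575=47.42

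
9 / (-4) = -2.25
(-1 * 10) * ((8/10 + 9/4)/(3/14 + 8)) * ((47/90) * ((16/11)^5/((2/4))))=-21043871744/833438925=-25.25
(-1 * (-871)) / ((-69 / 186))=-54002 / 23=-2347.91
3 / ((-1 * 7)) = -3 / 7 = -0.43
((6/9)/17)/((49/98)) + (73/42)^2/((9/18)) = 91769/14994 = 6.12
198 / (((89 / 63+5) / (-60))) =-187110 / 101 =-1852.57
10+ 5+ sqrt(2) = sqrt(2)+ 15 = 16.41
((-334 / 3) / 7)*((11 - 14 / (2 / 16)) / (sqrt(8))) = 16867*sqrt(2) / 42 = 567.94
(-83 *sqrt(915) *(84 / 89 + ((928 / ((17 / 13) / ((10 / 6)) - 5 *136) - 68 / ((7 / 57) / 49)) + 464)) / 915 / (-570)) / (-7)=483185386772 *sqrt(915) / 796952362325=18.34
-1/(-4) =1/4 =0.25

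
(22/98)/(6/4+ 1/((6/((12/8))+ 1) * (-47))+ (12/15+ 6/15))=5170/62083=0.08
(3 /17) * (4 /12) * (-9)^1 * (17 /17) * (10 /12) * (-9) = 135 /34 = 3.97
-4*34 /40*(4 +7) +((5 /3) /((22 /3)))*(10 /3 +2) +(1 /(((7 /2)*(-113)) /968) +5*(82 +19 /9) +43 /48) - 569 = -1166390783 /6264720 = -186.18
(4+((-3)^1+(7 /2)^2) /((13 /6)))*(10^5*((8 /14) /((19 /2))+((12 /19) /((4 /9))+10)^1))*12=196983000000 /1729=113928860.61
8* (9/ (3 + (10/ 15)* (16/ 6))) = 648/ 43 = 15.07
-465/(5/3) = -279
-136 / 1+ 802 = 666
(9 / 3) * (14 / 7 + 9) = 33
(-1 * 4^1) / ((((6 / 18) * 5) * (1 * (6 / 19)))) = -38 / 5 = -7.60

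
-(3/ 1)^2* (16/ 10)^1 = -72/ 5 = -14.40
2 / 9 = 0.22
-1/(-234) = 1/234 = 0.00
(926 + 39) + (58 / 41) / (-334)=6607326 / 6847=965.00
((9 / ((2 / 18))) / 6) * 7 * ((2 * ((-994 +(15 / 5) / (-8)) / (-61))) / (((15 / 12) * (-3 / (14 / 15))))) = -233877 / 305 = -766.81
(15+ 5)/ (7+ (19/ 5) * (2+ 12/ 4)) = 0.77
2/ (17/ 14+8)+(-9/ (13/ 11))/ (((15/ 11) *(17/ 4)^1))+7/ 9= -0.32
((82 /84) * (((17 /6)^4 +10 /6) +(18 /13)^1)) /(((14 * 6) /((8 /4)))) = 46624421 /29719872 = 1.57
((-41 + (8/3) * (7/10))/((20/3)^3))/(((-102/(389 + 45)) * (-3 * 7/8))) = -18197/85000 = -0.21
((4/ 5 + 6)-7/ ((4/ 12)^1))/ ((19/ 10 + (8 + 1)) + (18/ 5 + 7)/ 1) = -0.66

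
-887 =-887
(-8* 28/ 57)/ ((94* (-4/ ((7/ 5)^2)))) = 1372/ 66975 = 0.02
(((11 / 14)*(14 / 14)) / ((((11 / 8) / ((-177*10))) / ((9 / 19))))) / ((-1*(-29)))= -63720 / 3857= -16.52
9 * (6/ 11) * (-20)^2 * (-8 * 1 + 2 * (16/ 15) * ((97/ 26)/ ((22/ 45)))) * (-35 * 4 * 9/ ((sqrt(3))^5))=-1193472000 * sqrt(3)/ 1573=-1314147.58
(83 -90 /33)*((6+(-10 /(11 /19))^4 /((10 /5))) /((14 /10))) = 411031987870 /161051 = 2552185.26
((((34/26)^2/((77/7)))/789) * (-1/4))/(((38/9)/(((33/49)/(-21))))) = 867/2317288792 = 0.00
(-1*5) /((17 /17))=-5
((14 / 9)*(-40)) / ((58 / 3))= -280 / 87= -3.22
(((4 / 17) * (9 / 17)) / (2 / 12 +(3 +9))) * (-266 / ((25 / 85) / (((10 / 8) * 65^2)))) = -60687900 / 1241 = -48902.42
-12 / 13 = -0.92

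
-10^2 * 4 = -400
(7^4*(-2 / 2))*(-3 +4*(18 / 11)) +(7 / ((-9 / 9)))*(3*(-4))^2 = -104727 / 11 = -9520.64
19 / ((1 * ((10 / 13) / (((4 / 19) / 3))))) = 1.73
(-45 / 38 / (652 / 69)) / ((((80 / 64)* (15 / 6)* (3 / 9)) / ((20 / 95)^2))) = -29808 / 5590085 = -0.01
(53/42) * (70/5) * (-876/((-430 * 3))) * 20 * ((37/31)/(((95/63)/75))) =360745560/25327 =14243.52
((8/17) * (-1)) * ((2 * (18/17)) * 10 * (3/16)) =-540/289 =-1.87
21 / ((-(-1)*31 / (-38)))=-25.74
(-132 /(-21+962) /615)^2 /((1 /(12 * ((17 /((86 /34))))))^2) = 23284318464 /68805614857225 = 0.00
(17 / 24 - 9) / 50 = -199 / 1200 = -0.17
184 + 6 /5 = 926 /5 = 185.20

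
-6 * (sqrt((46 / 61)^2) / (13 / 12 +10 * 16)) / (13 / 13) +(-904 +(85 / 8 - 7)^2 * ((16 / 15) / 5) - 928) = -64706813567 / 35373900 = -1829.22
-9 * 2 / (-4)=9 / 2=4.50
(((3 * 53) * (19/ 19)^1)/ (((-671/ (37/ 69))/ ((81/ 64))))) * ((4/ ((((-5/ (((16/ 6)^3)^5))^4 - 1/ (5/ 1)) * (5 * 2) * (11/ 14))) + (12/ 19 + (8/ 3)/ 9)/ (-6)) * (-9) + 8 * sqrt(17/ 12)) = -618159500415960066099956535572777780646629428109256482426348895/ 158177912626441661278971071097647382762831475221206299982507104 - 52947 * sqrt(51)/ 246928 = -5.44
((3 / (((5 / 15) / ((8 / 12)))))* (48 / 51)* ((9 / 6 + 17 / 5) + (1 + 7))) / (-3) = -2064 / 85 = -24.28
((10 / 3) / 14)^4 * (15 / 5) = 625 / 64827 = 0.01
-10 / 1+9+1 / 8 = -7 / 8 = -0.88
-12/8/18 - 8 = -97/12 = -8.08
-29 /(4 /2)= -29 /2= -14.50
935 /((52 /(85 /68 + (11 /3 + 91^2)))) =92967985 /624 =148987.16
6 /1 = 6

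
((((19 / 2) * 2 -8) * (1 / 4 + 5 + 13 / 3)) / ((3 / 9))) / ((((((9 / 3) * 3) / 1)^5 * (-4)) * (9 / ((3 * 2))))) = -1265 / 1417176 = -0.00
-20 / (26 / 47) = -36.15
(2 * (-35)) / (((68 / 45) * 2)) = -1575 / 68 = -23.16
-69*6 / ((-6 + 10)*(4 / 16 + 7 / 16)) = -1656 / 11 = -150.55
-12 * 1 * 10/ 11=-120/ 11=-10.91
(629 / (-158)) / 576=-629 / 91008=-0.01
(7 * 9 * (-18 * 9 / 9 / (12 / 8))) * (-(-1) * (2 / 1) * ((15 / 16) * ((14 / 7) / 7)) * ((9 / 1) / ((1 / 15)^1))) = -54675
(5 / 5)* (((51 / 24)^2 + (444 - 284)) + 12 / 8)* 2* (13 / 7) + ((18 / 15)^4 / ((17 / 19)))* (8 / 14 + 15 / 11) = 16260766607 / 26180000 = 621.11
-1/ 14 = -0.07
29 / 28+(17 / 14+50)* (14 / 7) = 2897 / 28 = 103.46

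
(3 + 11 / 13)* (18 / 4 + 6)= 525 / 13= 40.38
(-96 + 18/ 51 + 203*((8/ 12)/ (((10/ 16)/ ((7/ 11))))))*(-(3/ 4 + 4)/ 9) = -1123109/ 50490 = -22.24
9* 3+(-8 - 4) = 15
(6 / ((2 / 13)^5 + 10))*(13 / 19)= 4826809 / 11757713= 0.41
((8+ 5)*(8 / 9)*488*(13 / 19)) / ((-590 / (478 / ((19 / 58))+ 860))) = -1615131648 / 106495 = -15166.27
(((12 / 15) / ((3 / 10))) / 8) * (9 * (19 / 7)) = 57 / 7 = 8.14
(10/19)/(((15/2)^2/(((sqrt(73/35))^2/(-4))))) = -146/29925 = -0.00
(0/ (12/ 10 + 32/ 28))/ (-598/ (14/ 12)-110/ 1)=0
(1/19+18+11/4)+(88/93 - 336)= -2221127/7068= -314.25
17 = 17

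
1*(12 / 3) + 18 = 22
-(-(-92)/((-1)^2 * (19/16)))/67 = -1472/1273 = -1.16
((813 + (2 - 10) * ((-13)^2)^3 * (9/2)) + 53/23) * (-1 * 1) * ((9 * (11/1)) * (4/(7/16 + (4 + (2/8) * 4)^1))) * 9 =75966975532800/667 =113893516540.93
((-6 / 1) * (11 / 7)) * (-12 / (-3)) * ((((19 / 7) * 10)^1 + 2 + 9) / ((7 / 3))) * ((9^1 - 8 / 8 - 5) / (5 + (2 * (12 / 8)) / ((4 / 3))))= -2537568 / 9947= -255.11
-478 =-478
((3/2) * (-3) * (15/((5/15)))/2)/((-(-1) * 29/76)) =-7695/29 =-265.34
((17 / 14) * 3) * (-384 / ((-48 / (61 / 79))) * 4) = 49776 / 553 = 90.01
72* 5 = 360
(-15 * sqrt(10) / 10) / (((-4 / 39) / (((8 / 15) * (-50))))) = -390 * sqrt(10) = -1233.29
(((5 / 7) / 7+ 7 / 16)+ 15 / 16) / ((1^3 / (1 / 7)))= 579 / 2744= 0.21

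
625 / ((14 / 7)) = 625 / 2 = 312.50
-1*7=-7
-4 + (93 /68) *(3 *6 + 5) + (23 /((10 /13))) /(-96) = 442997 /16320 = 27.14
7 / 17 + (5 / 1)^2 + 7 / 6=2711 / 102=26.58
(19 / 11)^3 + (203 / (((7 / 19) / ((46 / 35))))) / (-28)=-13506853 / 652190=-20.71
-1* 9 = -9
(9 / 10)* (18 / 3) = 27 / 5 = 5.40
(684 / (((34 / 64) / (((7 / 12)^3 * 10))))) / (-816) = -32585 / 10404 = -3.13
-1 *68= -68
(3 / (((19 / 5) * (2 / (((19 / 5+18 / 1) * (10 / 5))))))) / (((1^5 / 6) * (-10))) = -981 / 95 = -10.33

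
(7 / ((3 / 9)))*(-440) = -9240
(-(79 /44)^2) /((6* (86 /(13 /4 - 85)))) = 680269 /1331968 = 0.51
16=16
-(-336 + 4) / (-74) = -166 / 37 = -4.49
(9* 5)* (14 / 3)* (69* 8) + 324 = 116244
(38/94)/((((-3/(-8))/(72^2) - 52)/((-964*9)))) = 2278803456/33785809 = 67.45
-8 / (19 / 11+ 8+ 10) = -88 / 217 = -0.41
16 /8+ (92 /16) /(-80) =617 /320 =1.93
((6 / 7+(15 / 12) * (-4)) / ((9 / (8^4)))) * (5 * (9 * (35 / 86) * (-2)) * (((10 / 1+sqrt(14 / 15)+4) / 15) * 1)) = 118784 * sqrt(210) / 387+8314880 / 129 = 68904.35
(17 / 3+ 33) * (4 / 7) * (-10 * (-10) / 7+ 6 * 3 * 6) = 397184 / 147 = 2701.93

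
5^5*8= 25000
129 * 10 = 1290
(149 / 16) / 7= 1.33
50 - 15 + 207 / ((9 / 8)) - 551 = -332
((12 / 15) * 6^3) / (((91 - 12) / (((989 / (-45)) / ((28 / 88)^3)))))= -1010963712 / 677425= -1492.36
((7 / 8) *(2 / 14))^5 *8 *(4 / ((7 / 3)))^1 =3 / 7168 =0.00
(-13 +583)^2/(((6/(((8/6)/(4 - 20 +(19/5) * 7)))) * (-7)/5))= -1805000/371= -4865.23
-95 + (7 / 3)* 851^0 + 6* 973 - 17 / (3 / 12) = 17032 / 3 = 5677.33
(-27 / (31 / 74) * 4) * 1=-7992 / 31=-257.81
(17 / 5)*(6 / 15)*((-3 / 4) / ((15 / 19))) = -323 / 250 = -1.29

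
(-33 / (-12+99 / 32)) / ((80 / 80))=352 / 95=3.71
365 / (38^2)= 365 / 1444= 0.25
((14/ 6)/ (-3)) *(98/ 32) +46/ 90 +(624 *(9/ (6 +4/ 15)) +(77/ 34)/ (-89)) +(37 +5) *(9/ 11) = 174335954011/ 187733040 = 928.64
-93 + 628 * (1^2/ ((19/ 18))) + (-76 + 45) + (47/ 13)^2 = 1554183/ 3211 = 484.02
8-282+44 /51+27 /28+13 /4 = -192011 /714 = -268.92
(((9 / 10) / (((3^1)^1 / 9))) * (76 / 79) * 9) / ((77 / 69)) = 637146 / 30415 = 20.95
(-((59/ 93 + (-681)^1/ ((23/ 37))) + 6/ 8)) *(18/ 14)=28084317/ 19964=1406.75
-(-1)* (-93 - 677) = -770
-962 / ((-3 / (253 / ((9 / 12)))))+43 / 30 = 9735569 / 90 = 108172.99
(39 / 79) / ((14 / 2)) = 0.07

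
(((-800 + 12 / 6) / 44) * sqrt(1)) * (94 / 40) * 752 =-1762782 / 55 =-32050.58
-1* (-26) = 26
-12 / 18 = -2 / 3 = -0.67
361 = 361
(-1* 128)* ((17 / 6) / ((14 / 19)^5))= -1669.69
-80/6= -40/3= -13.33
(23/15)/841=23/12615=0.00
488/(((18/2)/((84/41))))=13664/123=111.09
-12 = -12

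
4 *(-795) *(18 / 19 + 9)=-601020 / 19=-31632.63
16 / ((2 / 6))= 48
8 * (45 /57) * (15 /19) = 1800 /361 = 4.99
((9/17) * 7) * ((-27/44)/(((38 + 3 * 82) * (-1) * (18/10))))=945/212432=0.00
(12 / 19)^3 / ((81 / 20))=1280 / 20577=0.06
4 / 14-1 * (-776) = 5434 / 7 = 776.29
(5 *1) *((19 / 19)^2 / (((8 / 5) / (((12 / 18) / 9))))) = 25 / 108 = 0.23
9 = 9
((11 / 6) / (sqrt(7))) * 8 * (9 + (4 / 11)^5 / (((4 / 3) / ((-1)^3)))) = 1931588 * sqrt(7) / 102487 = 49.86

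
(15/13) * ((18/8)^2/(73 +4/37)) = 0.08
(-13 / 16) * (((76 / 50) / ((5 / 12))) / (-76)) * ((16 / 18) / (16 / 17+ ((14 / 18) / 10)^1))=1326 / 38975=0.03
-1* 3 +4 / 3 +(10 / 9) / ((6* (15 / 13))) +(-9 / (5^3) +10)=85271 / 10125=8.42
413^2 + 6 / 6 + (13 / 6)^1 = 1023433 / 6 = 170572.17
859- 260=599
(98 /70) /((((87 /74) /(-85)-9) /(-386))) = 3399116 /56697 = 59.95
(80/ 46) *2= 80/ 23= 3.48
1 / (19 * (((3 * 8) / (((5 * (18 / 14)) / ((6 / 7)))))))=0.02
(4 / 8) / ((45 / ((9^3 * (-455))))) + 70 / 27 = -198877 / 54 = -3682.91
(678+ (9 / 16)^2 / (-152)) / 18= 8794085 / 233472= 37.67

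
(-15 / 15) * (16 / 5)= -16 / 5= -3.20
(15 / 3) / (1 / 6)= 30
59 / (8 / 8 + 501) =0.12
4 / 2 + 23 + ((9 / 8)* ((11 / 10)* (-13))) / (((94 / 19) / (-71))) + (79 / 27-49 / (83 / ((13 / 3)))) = 4318245763 / 16852320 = 256.24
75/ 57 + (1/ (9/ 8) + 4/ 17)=7093/ 2907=2.44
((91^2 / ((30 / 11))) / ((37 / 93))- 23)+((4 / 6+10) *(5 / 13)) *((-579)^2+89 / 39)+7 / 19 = 14787547714379 / 10692630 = 1382966.37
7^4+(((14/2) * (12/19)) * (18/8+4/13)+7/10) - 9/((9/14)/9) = 297311/130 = 2287.01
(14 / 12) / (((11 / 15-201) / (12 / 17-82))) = 24185 / 51068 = 0.47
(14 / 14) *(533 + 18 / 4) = 1075 / 2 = 537.50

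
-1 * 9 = -9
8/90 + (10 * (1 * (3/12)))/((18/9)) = 241/180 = 1.34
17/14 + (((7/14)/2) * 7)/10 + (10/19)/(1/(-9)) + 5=8791/5320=1.65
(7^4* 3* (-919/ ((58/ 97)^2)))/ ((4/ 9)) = -560550706317/ 13456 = -41658048.92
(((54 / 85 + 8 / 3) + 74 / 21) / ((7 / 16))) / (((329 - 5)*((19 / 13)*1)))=633568 / 19229805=0.03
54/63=6/7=0.86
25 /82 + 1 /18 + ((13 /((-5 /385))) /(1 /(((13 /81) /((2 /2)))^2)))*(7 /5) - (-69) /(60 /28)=-4757557 /1345005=-3.54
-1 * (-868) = 868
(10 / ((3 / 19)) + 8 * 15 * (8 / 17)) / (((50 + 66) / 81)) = 82485 / 986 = 83.66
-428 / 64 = -107 / 16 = -6.69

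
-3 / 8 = -0.38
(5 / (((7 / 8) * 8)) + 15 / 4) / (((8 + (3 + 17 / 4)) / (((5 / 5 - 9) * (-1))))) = 1000 / 427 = 2.34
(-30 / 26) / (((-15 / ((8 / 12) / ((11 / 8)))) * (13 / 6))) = 32 / 1859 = 0.02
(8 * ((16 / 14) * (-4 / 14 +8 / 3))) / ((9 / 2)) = 6400 / 1323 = 4.84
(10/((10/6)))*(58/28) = 87/7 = 12.43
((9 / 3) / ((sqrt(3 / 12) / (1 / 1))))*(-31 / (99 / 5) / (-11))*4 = 1240 / 363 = 3.42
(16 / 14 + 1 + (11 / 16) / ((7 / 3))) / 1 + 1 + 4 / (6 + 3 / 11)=4499 / 1104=4.08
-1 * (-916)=916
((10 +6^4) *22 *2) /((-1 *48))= -1197.17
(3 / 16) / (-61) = -3 / 976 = -0.00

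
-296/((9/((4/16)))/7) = -518/9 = -57.56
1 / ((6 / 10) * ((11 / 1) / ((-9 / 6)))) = -5 / 22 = -0.23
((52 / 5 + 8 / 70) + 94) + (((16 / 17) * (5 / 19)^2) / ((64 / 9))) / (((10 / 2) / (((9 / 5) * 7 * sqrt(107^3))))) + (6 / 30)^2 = 60669 * sqrt(107) / 24548 + 18297 / 175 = 130.12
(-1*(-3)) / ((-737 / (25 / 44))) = -75 / 32428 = -0.00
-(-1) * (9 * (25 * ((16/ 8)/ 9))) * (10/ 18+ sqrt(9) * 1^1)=1600/ 9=177.78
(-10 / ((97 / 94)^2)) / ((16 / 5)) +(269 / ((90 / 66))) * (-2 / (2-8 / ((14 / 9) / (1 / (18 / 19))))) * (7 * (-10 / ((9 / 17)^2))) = -197149965608 / 6859161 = -28742.58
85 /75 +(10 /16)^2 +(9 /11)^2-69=-7760257 /116160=-66.81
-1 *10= -10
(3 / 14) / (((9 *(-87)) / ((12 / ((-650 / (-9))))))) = -3 / 65975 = -0.00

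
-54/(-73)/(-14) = -0.05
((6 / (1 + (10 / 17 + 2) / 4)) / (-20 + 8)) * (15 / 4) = -255 / 224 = -1.14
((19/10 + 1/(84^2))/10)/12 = 67037/4233600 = 0.02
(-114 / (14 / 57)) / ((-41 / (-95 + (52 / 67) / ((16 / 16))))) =-20510937 / 19229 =-1066.67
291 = 291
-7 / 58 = -0.12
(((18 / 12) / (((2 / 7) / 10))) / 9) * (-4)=-70 / 3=-23.33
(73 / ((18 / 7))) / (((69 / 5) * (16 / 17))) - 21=-373877 / 19872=-18.81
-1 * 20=-20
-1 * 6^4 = -1296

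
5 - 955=-950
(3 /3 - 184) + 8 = -175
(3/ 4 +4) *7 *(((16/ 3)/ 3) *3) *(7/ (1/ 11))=40964/ 3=13654.67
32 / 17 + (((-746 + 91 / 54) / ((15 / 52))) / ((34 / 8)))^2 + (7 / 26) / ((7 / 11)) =454300891459859 / 1232483850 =368605.96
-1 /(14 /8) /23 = -0.02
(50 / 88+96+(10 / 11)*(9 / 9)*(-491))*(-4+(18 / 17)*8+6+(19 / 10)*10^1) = -10308.68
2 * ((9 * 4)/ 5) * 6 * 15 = 1296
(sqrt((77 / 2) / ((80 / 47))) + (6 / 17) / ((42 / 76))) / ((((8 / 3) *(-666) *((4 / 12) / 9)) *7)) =-0.01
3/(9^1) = 1/3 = 0.33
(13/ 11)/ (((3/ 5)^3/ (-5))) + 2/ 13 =-105031/ 3861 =-27.20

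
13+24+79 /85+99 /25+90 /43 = 803779 /18275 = 43.98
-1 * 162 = -162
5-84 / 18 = 1 / 3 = 0.33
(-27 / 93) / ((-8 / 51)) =1.85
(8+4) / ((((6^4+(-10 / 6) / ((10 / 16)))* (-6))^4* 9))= 1 / 2719619512320000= 0.00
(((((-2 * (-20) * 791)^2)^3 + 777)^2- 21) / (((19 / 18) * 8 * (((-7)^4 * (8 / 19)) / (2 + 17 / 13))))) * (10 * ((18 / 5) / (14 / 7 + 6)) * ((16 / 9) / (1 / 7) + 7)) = 347800850964417868473768206775814670377493741414608602675 / 10192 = 34124887261030010643030630000000000000000000000000000.00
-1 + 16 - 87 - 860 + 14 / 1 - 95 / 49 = -45077 / 49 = -919.94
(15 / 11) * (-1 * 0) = 0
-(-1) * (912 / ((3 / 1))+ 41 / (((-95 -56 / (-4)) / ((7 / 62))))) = 1526401 / 5022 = 303.94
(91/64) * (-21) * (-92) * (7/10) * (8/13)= 23667/20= 1183.35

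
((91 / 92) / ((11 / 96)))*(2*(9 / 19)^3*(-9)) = -28658448 / 1735327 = -16.51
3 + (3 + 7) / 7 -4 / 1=3 / 7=0.43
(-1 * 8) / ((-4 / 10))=20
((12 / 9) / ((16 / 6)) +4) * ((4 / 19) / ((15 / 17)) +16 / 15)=558 / 95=5.87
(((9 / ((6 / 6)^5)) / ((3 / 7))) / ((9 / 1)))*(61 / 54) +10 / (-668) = 35452 / 13527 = 2.62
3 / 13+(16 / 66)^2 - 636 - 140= -10981733 / 14157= -775.71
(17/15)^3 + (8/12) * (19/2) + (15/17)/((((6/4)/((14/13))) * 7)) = 7.88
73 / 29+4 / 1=189 / 29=6.52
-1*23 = -23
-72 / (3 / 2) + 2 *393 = 738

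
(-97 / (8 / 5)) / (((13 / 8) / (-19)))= 9215 / 13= 708.85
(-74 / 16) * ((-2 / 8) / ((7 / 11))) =1.82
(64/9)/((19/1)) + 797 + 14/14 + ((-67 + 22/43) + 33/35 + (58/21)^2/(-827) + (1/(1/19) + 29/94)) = 752.13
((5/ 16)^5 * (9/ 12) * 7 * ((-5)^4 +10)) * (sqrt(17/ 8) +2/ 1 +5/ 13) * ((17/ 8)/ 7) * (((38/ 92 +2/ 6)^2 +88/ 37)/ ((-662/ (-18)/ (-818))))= -2654083021978359375/ 5652084284194816-85615581354140625 * sqrt(34)/ 1739102856675328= -756.63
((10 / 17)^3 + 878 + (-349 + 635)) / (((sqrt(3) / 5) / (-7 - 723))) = -20877021800*sqrt(3) / 14739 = -2453359.28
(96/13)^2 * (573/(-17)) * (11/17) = -1189.34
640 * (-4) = -2560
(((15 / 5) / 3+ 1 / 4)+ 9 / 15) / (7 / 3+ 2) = 111 / 260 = 0.43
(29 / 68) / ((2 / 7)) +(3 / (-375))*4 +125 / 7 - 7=1465817 / 119000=12.32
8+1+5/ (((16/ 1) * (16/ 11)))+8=4407/ 256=17.21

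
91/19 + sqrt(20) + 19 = 2 * sqrt(5) + 452/19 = 28.26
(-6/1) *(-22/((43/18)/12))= 28512/43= 663.07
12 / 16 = 3 / 4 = 0.75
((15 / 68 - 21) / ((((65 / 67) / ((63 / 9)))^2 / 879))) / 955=-273197500947 / 274371500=-995.72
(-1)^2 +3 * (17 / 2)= 53 / 2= 26.50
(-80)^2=6400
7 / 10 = 0.70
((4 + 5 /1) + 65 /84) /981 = 821 /82404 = 0.01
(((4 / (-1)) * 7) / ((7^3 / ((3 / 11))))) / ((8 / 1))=-3 / 1078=-0.00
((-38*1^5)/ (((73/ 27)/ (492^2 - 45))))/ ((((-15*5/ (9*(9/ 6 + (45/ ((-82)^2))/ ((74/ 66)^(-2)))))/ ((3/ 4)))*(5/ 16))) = 2742664763906946/ 1856034125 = 1477701.69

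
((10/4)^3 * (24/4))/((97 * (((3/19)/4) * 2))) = 2375/194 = 12.24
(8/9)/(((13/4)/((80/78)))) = 1280/4563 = 0.28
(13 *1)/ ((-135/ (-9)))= 13/ 15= 0.87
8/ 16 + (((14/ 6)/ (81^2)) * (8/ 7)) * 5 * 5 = 20083/ 39366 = 0.51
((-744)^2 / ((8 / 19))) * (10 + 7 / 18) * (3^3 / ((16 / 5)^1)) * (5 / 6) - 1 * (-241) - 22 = 768249177 / 8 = 96031147.12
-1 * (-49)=49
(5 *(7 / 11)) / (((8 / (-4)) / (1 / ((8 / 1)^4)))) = -35 / 90112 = -0.00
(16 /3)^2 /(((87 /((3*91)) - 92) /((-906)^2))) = -2124688384 /8343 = -254667.19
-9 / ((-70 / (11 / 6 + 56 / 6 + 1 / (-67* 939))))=843033 / 587188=1.44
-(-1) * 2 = 2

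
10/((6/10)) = 50/3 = 16.67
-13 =-13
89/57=1.56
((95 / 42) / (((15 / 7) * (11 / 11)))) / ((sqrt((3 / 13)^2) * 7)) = 0.65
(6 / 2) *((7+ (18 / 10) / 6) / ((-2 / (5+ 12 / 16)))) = -5037 / 80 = -62.96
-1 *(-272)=272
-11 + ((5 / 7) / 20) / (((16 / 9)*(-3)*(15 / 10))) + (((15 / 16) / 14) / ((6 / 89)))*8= -685 / 224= -3.06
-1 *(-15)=15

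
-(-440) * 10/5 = 880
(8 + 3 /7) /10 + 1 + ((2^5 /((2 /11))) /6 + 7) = 8017 /210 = 38.18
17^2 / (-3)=-289 / 3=-96.33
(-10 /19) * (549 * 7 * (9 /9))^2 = -147686490 /19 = -7772973.16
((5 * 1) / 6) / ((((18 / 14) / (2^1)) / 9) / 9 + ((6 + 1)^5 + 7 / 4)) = 210 / 4235807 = 0.00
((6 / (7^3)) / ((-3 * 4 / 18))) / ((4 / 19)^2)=-3249 / 5488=-0.59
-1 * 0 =0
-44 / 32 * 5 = -55 / 8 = -6.88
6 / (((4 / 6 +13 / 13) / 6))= 108 / 5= 21.60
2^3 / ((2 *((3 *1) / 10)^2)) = 400 / 9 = 44.44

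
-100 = -100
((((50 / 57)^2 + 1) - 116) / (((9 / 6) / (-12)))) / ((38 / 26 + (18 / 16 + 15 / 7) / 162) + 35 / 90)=488.53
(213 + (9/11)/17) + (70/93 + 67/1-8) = 4744279/17391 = 272.80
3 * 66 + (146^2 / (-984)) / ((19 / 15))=281839 / 1558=180.90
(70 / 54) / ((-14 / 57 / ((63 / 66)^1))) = -665 / 132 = -5.04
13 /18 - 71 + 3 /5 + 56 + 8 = -511 /90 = -5.68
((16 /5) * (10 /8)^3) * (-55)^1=-343.75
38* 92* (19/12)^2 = 157757/18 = 8764.28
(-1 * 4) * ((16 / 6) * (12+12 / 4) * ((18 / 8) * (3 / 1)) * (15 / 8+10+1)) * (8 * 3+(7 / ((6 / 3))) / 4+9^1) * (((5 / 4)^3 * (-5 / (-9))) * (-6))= 785053125 / 256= 3066613.77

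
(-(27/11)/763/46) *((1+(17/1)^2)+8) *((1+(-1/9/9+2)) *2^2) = -13112/52647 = -0.25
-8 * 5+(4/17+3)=-625/17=-36.76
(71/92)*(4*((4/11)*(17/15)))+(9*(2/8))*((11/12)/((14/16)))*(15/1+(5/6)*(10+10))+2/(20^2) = 80672653/1062600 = 75.92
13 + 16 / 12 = 43 / 3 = 14.33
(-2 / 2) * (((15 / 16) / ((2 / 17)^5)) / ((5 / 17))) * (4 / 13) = -72412707 / 1664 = -43517.25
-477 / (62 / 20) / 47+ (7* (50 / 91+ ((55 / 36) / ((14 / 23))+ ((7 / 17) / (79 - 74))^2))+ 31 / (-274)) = 24400467795257 / 1349875823400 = 18.08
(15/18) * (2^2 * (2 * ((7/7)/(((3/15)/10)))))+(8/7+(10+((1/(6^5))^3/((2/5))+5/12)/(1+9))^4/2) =949092672998924793836291784121771148190341393601724423/175163261882790298841732744149208180254528487030784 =5418.33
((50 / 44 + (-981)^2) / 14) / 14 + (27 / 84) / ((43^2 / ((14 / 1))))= 39146986387 / 7972888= 4910.01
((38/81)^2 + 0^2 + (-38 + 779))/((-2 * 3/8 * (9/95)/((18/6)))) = -1847995100/59049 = -31295.96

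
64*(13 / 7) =832 / 7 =118.86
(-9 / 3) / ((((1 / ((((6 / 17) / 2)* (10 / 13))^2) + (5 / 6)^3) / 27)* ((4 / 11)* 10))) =-120285 / 296171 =-0.41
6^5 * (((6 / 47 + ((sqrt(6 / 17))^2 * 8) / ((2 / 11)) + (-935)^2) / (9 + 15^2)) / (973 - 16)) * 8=804693064320 / 3313453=242856.34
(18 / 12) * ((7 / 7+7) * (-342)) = -4104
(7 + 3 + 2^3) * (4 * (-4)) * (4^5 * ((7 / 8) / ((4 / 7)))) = -451584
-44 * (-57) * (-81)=-203148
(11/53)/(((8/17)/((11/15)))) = 2057/6360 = 0.32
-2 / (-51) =2 / 51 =0.04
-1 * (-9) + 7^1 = 16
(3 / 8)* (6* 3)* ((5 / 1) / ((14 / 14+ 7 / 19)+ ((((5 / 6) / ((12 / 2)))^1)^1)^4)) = 24.66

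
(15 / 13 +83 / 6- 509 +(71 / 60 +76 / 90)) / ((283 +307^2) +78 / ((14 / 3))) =-1611743 / 309741588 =-0.01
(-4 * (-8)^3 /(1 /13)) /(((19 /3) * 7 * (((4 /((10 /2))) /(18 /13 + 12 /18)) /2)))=409600 /133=3079.70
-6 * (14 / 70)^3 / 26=-3 / 1625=-0.00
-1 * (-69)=69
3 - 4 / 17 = 47 / 17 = 2.76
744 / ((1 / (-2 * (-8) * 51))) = 607104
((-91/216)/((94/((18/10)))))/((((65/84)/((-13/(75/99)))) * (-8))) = -21021/940000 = -0.02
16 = 16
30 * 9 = 270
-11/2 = -5.50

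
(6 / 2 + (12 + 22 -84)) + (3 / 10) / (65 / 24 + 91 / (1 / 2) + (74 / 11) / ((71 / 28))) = -825268619 / 17559505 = -47.00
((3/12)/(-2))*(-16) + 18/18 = 3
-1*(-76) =76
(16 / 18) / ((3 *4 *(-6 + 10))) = 0.02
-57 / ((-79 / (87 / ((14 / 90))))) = 223155 / 553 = 403.54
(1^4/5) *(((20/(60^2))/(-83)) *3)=-1/24900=-0.00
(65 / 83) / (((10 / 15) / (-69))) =-13455 / 166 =-81.05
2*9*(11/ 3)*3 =198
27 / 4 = 6.75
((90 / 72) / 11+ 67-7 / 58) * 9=769347 / 1276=602.94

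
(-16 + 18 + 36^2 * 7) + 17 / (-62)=562571 / 62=9073.73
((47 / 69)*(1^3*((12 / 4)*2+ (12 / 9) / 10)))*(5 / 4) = 47 / 9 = 5.22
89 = 89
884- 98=786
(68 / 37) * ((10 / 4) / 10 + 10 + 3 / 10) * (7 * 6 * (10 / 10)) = 150654 / 185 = 814.35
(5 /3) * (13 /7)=65 /21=3.10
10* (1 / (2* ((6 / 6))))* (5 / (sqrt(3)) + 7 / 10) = 7 / 2 + 25* sqrt(3) / 3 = 17.93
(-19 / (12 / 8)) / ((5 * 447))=-38 / 6705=-0.01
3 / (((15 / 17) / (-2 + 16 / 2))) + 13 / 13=107 / 5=21.40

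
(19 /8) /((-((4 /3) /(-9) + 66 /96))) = -1026 /233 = -4.40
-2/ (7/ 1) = -2/ 7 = -0.29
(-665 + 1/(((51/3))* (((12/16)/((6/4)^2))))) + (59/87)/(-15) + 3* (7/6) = -29344931/44370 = -661.37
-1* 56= -56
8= 8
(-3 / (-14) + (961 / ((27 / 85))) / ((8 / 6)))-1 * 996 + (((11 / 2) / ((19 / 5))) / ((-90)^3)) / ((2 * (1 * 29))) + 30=2931515825323 / 2249402400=1303.24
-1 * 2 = -2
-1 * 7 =-7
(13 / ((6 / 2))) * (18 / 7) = 78 / 7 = 11.14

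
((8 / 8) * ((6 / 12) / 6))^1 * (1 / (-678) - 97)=-65767 / 8136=-8.08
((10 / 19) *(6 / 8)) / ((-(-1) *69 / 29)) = 145 / 874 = 0.17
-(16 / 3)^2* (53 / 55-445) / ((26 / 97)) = 303223552 / 6435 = 47120.99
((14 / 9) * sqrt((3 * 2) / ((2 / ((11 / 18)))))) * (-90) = -70 * sqrt(66) / 3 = -189.56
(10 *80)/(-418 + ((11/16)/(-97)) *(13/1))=-1241600/648879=-1.91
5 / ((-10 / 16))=-8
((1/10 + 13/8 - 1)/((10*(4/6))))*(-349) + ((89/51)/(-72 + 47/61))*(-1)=-1344789157/35455200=-37.93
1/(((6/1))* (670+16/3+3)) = 1/4070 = 0.00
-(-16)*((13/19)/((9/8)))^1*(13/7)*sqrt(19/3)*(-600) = -27287.89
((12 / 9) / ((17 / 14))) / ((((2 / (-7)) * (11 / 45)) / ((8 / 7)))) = -3360 / 187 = -17.97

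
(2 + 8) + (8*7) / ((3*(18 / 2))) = 326 / 27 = 12.07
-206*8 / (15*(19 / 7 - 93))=1442 / 1185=1.22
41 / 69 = 0.59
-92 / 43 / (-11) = 0.19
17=17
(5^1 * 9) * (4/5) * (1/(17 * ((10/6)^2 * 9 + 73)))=18/833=0.02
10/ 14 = 5/ 7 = 0.71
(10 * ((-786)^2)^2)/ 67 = 3816718976160/ 67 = 56965954868.06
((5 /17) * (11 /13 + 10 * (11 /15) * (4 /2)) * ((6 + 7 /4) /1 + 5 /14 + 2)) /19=856075 /352716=2.43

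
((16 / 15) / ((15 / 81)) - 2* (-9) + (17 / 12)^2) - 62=-130439 / 3600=-36.23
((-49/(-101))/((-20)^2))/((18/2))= 49/363600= 0.00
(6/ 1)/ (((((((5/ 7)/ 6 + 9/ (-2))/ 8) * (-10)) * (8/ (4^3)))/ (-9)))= -78.89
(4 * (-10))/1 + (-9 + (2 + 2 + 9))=-36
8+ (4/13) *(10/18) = 956/117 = 8.17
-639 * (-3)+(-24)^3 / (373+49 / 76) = 53386425 / 28397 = 1880.00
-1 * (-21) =21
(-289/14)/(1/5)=-1445/14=-103.21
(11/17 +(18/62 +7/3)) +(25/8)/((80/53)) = 1080853/202368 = 5.34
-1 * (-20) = 20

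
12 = 12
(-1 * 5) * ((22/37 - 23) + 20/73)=298885/2701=110.66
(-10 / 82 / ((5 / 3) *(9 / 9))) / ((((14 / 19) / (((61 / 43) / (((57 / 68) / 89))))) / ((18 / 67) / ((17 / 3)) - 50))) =88253824 / 118121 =747.15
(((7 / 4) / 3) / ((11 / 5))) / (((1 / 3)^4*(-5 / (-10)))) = 945 / 22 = 42.95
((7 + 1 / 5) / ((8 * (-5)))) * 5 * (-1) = 9 / 10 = 0.90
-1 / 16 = -0.06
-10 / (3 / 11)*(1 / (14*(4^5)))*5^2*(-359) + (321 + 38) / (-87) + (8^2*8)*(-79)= -25212278155 / 623616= -40429.17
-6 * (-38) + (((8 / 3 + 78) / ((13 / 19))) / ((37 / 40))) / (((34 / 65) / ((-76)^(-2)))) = 228.04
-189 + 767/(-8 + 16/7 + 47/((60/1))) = -713559/2071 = -344.55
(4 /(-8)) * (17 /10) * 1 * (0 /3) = 0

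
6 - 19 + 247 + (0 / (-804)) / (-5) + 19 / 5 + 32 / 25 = 5977 / 25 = 239.08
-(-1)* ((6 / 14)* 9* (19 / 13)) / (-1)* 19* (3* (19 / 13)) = -555579 / 1183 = -469.64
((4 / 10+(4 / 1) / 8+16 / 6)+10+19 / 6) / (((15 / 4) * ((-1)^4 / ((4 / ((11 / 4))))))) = 16064 / 2475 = 6.49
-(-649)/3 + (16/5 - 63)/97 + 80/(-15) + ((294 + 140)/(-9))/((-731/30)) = 225869848/1063605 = 212.36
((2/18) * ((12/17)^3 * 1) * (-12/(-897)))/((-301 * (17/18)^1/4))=-55296/7516806479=-0.00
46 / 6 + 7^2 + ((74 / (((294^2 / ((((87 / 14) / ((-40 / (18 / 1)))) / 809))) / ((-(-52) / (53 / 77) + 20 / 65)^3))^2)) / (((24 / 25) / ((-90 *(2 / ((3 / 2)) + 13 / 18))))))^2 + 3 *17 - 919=-929999568408706273752496904283923931516022426647236789291677079554 / 1173564069261215467035820319320697745342848727160007770130312643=-792.46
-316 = -316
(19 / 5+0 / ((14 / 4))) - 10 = -31 / 5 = -6.20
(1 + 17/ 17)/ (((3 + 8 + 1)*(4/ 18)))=3/ 4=0.75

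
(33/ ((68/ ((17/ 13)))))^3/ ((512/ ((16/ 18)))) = 3993/ 8998912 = 0.00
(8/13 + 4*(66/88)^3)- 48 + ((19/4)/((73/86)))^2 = -15942717/1108432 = -14.38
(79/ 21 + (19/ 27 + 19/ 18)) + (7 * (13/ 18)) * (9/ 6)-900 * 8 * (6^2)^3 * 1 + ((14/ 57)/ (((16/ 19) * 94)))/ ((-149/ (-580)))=-889233689387467/ 2647134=-335923186.88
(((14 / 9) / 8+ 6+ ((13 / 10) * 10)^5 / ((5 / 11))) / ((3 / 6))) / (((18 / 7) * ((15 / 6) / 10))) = 1029232001 / 405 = 2541313.58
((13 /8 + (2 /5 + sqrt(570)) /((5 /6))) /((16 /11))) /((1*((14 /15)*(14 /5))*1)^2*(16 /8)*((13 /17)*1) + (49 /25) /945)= 53140725 /383621504 + 1893375*sqrt(570) /23976344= 2.02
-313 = -313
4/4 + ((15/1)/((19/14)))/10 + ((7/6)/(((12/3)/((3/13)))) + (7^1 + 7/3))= 68207/5928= 11.51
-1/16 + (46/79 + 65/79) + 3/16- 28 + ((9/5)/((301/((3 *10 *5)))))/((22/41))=-51891599/2092552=-24.80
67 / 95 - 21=-20.29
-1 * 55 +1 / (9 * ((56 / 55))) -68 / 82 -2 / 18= -1153697 / 20664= -55.83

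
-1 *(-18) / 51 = 6 / 17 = 0.35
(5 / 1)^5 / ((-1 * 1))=-3125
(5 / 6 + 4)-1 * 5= -1 / 6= -0.17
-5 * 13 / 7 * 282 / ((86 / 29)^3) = -223525185 / 2226196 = -100.41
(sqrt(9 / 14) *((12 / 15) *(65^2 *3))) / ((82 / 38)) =288990 *sqrt(14) / 287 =3767.60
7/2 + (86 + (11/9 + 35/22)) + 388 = 480.31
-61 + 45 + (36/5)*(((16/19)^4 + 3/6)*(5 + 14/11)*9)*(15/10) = 388008541/651605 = 595.47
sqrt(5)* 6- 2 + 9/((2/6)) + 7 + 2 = 6* sqrt(5) + 34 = 47.42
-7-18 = -25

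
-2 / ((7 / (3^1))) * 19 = -114 / 7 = -16.29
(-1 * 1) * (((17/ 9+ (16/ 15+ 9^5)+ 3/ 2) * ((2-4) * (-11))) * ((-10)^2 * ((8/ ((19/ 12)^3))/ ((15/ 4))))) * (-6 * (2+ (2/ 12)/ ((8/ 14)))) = 6585263421440/ 6859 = 960090891.01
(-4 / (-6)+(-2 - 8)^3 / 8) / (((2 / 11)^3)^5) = -1558113567192037823 / 98304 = -15849950838135.15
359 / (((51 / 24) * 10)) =1436 / 85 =16.89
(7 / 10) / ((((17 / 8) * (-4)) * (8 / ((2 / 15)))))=-7 / 5100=-0.00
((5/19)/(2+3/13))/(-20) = -13/2204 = -0.01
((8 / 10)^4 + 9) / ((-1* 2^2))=-5881 / 2500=-2.35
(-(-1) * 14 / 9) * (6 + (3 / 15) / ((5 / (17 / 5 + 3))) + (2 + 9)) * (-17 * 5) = -171122 / 75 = -2281.63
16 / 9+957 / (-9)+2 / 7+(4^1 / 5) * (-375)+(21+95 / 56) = -381.57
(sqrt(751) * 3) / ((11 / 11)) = 3 * sqrt(751) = 82.21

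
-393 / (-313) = 393 / 313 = 1.26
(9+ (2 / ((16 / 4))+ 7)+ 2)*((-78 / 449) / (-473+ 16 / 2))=481 / 69595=0.01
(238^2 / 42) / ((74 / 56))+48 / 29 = 3290680 / 3219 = 1022.27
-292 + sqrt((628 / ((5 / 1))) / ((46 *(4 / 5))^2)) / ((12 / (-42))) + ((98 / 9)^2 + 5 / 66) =-308921 / 1782-7 *sqrt(785) / 184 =-174.42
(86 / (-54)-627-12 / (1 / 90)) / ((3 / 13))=-599716 / 81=-7403.90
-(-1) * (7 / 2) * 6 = 21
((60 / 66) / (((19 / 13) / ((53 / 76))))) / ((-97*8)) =-3445 / 6162992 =-0.00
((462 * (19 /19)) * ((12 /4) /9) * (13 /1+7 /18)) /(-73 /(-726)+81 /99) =4490794 /2001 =2244.27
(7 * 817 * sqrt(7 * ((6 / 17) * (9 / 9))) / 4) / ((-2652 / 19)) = -108661 * sqrt(714) / 180336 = -16.10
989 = 989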